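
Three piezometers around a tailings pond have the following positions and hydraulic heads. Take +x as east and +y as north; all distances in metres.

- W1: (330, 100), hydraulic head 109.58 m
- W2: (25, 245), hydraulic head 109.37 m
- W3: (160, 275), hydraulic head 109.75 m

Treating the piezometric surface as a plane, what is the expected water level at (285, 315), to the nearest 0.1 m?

Taking W1 as reference: W2−W1 = (-305, 145, -0.21); W3−W1 = (-170, 175, +0.17).
Determinant of the coordinate differences = (-305)·175 − (-170)·145 = -28725.
∂h/∂x = [(-0.21)·175 − (+0.17)·145] / -28725 = +0.002138
∂h/∂y = [(-305)·(+0.17) − (-170)·(-0.21)] / -28725 = +0.003048
h(285, 315) = 109.58 + (+0.002138)·(-45) + (+0.003048)·(215) = 109.58 -0.096 +0.655 = 110.139 m.

110.1 m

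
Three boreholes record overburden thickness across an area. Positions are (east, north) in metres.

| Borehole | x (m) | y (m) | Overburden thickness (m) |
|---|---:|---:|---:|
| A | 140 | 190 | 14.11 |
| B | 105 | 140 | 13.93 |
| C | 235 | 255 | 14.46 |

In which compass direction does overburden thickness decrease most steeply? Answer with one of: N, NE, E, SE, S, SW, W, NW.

SW

Three-point gradient (reference A): Δ to B = (-35, -50, -0.18), Δ to C = (95, 65, +0.35).
∂d/∂x = +0.002343, ∂d/∂y = +0.001960 (det = 2475).
Steepest decrease is along −∇f = (-0.002343 E, -0.001960 N) → southwest.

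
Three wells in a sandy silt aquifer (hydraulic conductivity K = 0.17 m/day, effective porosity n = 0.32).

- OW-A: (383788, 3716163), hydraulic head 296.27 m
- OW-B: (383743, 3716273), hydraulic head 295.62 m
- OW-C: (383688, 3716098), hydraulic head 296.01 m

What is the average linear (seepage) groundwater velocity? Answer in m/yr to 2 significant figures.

1.2 m/yr

Taking OW-A as reference: OW-B−OW-A = (-45, 110, -0.65); OW-C−OW-A = (-100, -65, -0.26).
Determinant of the coordinate differences = (-45)·(-65) − (-100)·110 = 13925.
∂h/∂x = [(-0.65)·(-65) − (-0.26)·110] / 13925 = +0.005088
∂h/∂y = [(-45)·(-0.26) − (-100)·(-0.65)] / 13925 = -0.003828
|∇h| = √(0.005088² + -0.003828²) = 0.006367
Seepage velocity v = K·i/n = 0.17 × 0.006367 / 0.32 = 0.003382 m/day = 1.235 m/yr.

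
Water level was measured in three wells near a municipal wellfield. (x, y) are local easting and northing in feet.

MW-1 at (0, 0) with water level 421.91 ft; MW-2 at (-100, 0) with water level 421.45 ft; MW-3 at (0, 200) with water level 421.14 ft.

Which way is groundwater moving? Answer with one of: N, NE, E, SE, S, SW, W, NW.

∂h/∂x = (421.45 − 421.91) / (-100 − 0) = +0.004600
∂h/∂y = (421.14 − 421.91) / (200 − 0) = -0.003850
Flow = −∇h = (-0.004600 east, +0.003850 north), which points northwest.

NW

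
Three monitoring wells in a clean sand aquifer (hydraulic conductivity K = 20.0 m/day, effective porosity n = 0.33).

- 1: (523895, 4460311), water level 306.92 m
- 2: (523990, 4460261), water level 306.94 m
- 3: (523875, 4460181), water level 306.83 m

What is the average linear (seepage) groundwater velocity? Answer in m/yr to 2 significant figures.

With h = a·x + b·y + c and 1 as origin, the differences give:
  95·a + (-50)·b = +0.02
  (-20)·a + (-130)·b = -0.09
Eliminate b (×(-130) and ×(-50), subtract): -13350·a = -7.100 → a = ∂h/∂x = +0.0005318
Back-substitute: b = ∂h/∂y = +0.0006105.
|∇h| = √(0.0005318² + 0.0006105²) = 0.0008096
Seepage velocity v = K·i/n = 20.0 × 0.0008096 / 0.33 = 0.04907 m/day = 17.92 m/yr.

18 m/yr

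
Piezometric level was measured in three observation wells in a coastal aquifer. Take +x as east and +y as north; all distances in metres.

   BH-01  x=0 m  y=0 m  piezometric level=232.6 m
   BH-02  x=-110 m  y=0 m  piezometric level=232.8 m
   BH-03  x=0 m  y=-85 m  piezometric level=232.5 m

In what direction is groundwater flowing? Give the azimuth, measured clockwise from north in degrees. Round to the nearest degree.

123°

∂h/∂x = (232.8 − 232.6) / (-110 − 0) = -0.001818
∂h/∂y = (232.5 − 232.6) / (-85 − 0) = +0.001176
Flow direction (−∇h) has components (+0.001818 E, -0.001176 N).
Azimuth = atan2(E, N) = atan2(+0.001818, -0.001176) = 122.9° ≈ 123°.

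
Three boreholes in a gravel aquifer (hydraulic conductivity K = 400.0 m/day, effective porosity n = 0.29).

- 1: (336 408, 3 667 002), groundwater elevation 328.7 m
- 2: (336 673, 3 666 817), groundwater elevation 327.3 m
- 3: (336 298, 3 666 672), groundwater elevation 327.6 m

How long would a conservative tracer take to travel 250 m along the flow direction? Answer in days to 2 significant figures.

Differences from 1: to 2 (Δx, Δy, Δh) = (265, -185, -1.4); to 3 = (-110, -330, -1.1).
Solve a·Δx + b·Δy = Δh: det = 265·(-330) − (-110)·(-185) = -107800.
∂h/∂x = [(-1.4)·(-330) − (-1.1)·(-185)] / -107800 = -0.002398
∂h/∂y = [265·(-1.1) − (-110)·(-1.4)] / -107800 = +0.004133
|∇h| = √(-0.002398² + 0.004133²) = 0.004778
Seepage velocity v = K·i/n = 400.0 × 0.004778 / 0.29 = 6.59 m/day.
t = 250 / 6.59 = 37.94 days.

38 days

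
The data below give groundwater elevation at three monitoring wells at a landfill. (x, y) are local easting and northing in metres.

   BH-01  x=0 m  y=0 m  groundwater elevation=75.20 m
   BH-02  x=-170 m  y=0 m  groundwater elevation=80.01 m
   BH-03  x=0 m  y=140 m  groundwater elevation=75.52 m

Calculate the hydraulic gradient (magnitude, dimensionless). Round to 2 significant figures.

∂h/∂x = (80.01 − 75.20) / (-170 − 0) = -0.02829
∂h/∂y = (75.52 − 75.20) / (140 − 0) = +0.002286
|∇h| = √(-0.02829² + 0.002286²) = 0.02838

0.028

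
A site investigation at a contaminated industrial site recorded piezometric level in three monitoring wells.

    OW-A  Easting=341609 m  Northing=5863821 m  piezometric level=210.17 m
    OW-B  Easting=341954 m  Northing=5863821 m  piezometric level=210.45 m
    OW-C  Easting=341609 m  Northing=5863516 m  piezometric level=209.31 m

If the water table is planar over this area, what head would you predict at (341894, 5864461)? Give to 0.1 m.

212.2 m

∂h/∂x = (210.45 − 210.17) / (341954 − 341609) = +0.0008116
∂h/∂y = (209.31 − 210.17) / (5863516 − 5863821) = +0.002820
h(341894, 5864461) = 210.17 + (+0.0008116)·(285) + (+0.002820)·(640) = 210.17 +0.231 +1.805 = 212.206 m.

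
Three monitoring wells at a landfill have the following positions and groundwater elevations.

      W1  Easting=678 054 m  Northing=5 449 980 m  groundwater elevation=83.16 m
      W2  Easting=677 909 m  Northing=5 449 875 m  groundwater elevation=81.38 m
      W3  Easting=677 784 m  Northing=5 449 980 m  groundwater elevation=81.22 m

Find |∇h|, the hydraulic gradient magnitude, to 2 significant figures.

0.010

With h = a·x + b·y + c and W1 as origin, the differences give:
  (-145)·a + (-105)·b = -1.78
  (-270)·a + 0·b = -1.94
Eliminate b (×0 and ×(-105), subtract): -28350·a = -203.700 → a = ∂h/∂x = +0.007185
Back-substitute: b = ∂h/∂y = +0.007030.
|∇h| = √(0.007185² + 0.007030²) = 0.01005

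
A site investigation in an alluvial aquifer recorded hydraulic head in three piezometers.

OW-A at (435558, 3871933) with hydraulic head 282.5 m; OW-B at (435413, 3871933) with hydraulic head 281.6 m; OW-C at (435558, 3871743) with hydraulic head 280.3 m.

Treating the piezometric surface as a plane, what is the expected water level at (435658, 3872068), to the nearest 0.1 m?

284.7 m

∂h/∂x = (281.6 − 282.5) / (435413 − 435558) = +0.006207
∂h/∂y = (280.3 − 282.5) / (3871743 − 3871933) = +0.01158
h(435658, 3872068) = 282.5 + (+0.006207)·(100) + (+0.01158)·(135) = 282.5 +0.621 +1.563 = 284.684 m.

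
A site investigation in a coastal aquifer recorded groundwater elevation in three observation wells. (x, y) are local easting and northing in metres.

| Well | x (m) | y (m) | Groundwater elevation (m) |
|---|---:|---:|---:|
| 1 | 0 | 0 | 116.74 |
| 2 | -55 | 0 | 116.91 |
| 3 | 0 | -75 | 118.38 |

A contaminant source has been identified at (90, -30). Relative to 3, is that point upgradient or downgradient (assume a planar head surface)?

downgradient

∂h/∂x = (116.91 − 116.74) / (-55 − 0) = -0.003091
∂h/∂y = (118.38 − 116.74) / (-75 − 0) = -0.02187
Head at (90, -30) = 116.74 + (-0.003091)·(90) + (-0.02187)·(-30) = 117.12 m.
That is lower than the 118.38 m at 3, so the point is downgradient.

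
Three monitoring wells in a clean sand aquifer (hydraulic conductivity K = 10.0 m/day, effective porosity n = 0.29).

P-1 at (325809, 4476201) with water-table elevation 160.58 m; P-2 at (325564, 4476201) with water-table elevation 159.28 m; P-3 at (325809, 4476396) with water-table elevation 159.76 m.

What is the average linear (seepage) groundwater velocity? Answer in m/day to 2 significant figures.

∂h/∂x = (159.28 − 160.58) / (325564 − 325809) = +0.005306
∂h/∂y = (159.76 − 160.58) / (4476396 − 4476201) = -0.004205
|∇h| = √(0.005306² + -0.004205²) = 0.00677
Seepage velocity v = K·i/n = 10.0 × 0.00677 / 0.29 = 0.2334 m/day.

0.23 m/day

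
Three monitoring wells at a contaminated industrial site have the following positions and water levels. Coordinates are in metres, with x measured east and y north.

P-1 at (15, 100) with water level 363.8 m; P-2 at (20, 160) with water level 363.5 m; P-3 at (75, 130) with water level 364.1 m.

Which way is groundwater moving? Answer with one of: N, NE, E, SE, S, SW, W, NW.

NW

Three-point gradient (reference P-1): Δ to P-2 = (5, 60, -0.3), Δ to P-3 = (60, 30, +0.3).
∂h/∂x = +0.007826, ∂h/∂y = -0.005652 (det = -3450).
Flow = −∇h = (-0.007826 east, +0.005652 north), which points northwest.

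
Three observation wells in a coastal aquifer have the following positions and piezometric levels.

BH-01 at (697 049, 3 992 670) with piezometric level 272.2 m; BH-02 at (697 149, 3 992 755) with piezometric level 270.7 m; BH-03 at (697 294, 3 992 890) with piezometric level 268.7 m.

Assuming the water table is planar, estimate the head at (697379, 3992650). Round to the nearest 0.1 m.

262.8 m

Differences from BH-01: to BH-02 (Δx, Δy, Δh) = (100, 85, -1.5); to BH-03 = (245, 220, -3.5).
Solve a·Δx + b·Δy = Δh: det = 100·220 − 245·85 = 1175.
∂h/∂x = [(-1.5)·220 − (-3.5)·85] / 1175 = -0.02766
∂h/∂y = [100·(-3.5) − 245·(-1.5)] / 1175 = +0.01489
h(697379, 3992650) = 272.2 + (-0.02766)·(330) + (+0.01489)·(-20) = 272.2 -9.128 -0.298 = 262.774 m.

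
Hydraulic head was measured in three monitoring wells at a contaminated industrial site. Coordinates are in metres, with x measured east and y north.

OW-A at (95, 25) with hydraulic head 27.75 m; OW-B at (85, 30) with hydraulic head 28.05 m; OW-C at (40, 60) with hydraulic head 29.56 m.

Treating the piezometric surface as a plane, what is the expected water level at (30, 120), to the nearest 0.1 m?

Three-point gradient (reference OW-A): Δ to OW-B = (-10, 5, +0.30), Δ to OW-C = (-55, 35, +1.81).
∂h/∂x = -0.01933, ∂h/∂y = +0.02133 (det = -75).
h(30, 120) = 27.75 + (-0.01933)·(-65) + (+0.02133)·(95) = 27.75 +1.257 +2.027 = 31.033 m.

31.0 m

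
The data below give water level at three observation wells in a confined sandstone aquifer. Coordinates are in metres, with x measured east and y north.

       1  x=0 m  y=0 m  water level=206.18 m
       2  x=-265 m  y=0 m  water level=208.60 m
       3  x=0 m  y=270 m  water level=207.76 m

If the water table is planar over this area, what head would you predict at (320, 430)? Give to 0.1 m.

∂h/∂x = (208.60 − 206.18) / (-265 − 0) = -0.009132
∂h/∂y = (207.76 − 206.18) / (270 − 0) = +0.005852
h(320, 430) = 206.18 + (-0.009132)·(320) + (+0.005852)·(430) = 206.18 -2.922 +2.516 = 205.774 m.

205.8 m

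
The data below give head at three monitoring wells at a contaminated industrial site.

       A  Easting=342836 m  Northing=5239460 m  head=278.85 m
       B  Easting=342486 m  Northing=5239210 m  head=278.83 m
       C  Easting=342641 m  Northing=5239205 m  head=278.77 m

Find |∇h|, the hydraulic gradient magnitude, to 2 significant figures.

0.00070

With h = a·x + b·y + c and A as origin, the differences give:
  (-350)·a + (-250)·b = -0.02
  (-195)·a + (-255)·b = -0.08
Eliminate b (×(-255) and ×(-250), subtract): 40500·a = -14.900 → a = ∂h/∂x = -0.0003679
Back-substitute: b = ∂h/∂y = +0.0005951.
|∇h| = √(-0.0003679² + 0.0005951²) = 0.0006996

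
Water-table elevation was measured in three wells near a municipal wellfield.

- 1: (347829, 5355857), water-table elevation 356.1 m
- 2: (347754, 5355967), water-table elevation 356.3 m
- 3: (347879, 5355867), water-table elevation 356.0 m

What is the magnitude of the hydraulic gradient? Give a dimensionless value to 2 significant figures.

0.0021

Taking 1 as reference: 2−1 = (-75, 110, +0.2); 3−1 = (50, 10, -0.1).
Solve a·Δx + b·Δy = Δh: det = (-75)·10 − 50·110 = -6250.
∂h/∂x = [(+0.2)·10 − (-0.1)·110] / -6250 = -0.002080
∂h/∂y = [(-75)·(-0.1) − 50·(+0.2)] / -6250 = +0.0004000
|∇h| = √(-0.002080² + 0.0004000²) = 0.002118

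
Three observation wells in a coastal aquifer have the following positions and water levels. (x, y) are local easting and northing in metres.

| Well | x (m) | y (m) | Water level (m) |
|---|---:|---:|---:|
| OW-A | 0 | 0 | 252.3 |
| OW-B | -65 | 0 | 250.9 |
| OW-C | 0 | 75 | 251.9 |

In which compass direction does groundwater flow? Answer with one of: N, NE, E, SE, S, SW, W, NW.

W

∂h/∂x = (250.9 − 252.3) / (-65 − 0) = +0.02154
∂h/∂y = (251.9 − 252.3) / (75 − 0) = -0.005333
Flow = −∇h = (-0.02154 east, +0.005333 north), which points west.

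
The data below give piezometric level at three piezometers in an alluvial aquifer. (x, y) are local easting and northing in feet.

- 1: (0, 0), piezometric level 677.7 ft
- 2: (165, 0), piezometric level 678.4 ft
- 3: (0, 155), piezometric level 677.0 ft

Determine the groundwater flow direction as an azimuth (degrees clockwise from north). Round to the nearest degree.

∂h/∂x = (678.4 − 677.7) / (165 − 0) = +0.004242
∂h/∂y = (677.0 − 677.7) / (155 − 0) = -0.004516
Flow direction (−∇h) has components (-0.004242 E, +0.004516 N).
Azimuth = atan2(E, N) = atan2(-0.004242, +0.004516) = 316.8° ≈ 317°.

317°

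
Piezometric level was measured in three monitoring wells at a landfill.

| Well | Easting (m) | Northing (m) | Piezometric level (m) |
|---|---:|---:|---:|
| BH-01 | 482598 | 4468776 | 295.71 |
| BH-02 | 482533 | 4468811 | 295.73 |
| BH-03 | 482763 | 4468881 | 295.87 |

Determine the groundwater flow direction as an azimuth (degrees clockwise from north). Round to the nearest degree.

194°

Differences from BH-01: to BH-02 (Δx, Δy, Δh) = (-65, 35, +0.02); to BH-03 = (165, 105, +0.16).
Solve a·Δx + b·Δy = Δh: det = (-65)·105 − 165·35 = -12600.
∂h/∂x = [(+0.02)·105 − (+0.16)·35] / -12600 = +0.0002778
∂h/∂y = [(-65)·(+0.16) − 165·(+0.02)] / -12600 = +0.001087
Flow direction (−∇h) has components (-0.0002778 E, -0.001087 N).
Azimuth = atan2(E, N) = atan2(-0.0002778, -0.001087) = 194.3° ≈ 194°.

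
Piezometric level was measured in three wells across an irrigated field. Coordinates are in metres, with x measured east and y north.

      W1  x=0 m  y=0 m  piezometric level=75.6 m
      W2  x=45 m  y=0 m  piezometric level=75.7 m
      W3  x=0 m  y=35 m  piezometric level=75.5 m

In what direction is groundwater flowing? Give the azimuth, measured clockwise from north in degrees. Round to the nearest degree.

∂h/∂x = (75.7 − 75.6) / (45 − 0) = +0.002222
∂h/∂y = (75.5 − 75.6) / (35 − 0) = -0.002857
Flow direction (−∇h) has components (-0.002222 E, +0.002857 N).
Azimuth = atan2(E, N) = atan2(-0.002222, +0.002857) = 322.1° ≈ 322°.

322°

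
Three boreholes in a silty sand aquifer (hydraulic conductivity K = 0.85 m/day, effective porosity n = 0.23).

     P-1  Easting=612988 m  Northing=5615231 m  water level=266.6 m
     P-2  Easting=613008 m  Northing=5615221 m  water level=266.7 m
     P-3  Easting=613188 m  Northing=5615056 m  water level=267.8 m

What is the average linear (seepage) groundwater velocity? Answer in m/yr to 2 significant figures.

6.1 m/yr

Differences from P-1: to P-2 (Δx, Δy, Δh) = (20, -10, +0.1); to P-3 = (200, -175, +1.2).
Determinant of the coordinate differences = 20·(-175) − 200·(-10) = -1500.
∂h/∂x = [(+0.1)·(-175) − (+1.2)·(-10)] / -1500 = +0.003667
∂h/∂y = [20·(+1.2) − 200·(+0.1)] / -1500 = -0.002667
|∇h| = √(0.003667² + -0.002667²) = 0.004534
Seepage velocity v = K·i/n = 0.85 × 0.004534 / 0.23 = 0.01676 m/day = 6.122 m/yr.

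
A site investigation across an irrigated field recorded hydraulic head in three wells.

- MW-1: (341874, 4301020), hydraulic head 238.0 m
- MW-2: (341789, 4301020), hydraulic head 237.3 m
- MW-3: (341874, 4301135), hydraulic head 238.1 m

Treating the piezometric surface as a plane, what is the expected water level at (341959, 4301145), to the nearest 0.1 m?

∂h/∂x = (237.3 − 238.0) / (341789 − 341874) = +0.008235
∂h/∂y = (238.1 − 238.0) / (4301135 − 4301020) = +0.0008696
h(341959, 4301145) = 238.0 + (+0.008235)·(85) + (+0.0008696)·(125) = 238.0 +0.700 +0.109 = 238.809 m.

238.8 m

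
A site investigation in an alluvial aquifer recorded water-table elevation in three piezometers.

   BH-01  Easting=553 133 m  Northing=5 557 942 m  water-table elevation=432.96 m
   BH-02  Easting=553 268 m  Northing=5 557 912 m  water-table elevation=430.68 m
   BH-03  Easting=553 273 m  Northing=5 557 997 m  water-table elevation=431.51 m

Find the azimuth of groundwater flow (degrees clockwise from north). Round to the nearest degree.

With h = a·x + b·y + c and BH-01 as origin, the differences give:
  135·a + (-30)·b = -2.28
  140·a + 55·b = -1.45
Eliminate b (×55 and ×(-30), subtract): 11625·a = -168.900 → a = ∂h/∂x = -0.01453
Back-substitute: b = ∂h/∂y = +0.01062.
Flow direction (−∇h) has components (+0.01453 E, -0.01062 N).
Azimuth = atan2(E, N) = atan2(+0.01453, -0.01062) = 126.2° ≈ 126°.

126°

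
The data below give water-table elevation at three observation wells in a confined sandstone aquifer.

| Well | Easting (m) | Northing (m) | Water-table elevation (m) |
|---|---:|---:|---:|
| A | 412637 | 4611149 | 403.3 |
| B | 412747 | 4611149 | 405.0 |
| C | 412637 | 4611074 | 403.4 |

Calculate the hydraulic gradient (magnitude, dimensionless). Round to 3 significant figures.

0.0155

∂h/∂x = (405.0 − 403.3) / (412747 − 412637) = +0.01545
∂h/∂y = (403.4 − 403.3) / (4611074 − 4611149) = -0.001333
|∇h| = √(0.01545² + -0.001333²) = 0.01551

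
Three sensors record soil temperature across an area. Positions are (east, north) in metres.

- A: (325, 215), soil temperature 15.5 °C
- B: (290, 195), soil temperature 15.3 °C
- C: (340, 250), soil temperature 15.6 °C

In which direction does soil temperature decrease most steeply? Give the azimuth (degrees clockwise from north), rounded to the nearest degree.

Taking A as reference: B−A = (-35, -20, -0.2); C−A = (15, 35, +0.1).
Determinant of the coordinate differences = (-35)·35 − 15·(-20) = -925.
∂T/∂x = [(-0.2)·35 − (+0.1)·(-20)] / -925 = +0.005405
∂T/∂y = [(-35)·(+0.1) − 15·(-0.2)] / -925 = +0.0005405
Steepest decrease is along −∇f: components (-0.005405 E, -0.0005405 N).
Azimuth = atan2(-0.005405, -0.0005405) = 264.3° ≈ 264°.

264°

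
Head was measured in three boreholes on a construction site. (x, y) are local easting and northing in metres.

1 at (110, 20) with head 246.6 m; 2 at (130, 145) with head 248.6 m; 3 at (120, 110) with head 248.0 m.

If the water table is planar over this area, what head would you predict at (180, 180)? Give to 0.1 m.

249.6 m

Taking 1 as reference: 2−1 = (20, 125, +2.0); 3−1 = (10, 90, +1.4).
Determinant of the coordinate differences = 20·90 − 10·125 = 550.
∂h/∂x = [(+2.0)·90 − (+1.4)·125] / 550 = +0.009091
∂h/∂y = [20·(+1.4) − 10·(+2.0)] / 550 = +0.01455
h(180, 180) = 246.6 + (+0.009091)·(70) + (+0.01455)·(160) = 246.6 +0.636 +2.327 = 249.564 m.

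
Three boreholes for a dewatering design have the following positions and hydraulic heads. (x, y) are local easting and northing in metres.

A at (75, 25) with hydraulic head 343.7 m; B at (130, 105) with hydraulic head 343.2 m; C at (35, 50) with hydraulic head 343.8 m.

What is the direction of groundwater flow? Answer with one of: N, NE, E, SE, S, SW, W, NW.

NE

With h = a·x + b·y + c and A as origin, the differences give:
  55·a + 80·b = -0.5
  (-40)·a + 25·b = +0.1
Eliminate b (×25 and ×80, subtract): 4575·a = -20.50 → a = ∂h/∂x = -0.004481
Back-substitute: b = ∂h/∂y = -0.003169.
Flow = −∇h = (+0.004481 east, +0.003169 north), which points northeast.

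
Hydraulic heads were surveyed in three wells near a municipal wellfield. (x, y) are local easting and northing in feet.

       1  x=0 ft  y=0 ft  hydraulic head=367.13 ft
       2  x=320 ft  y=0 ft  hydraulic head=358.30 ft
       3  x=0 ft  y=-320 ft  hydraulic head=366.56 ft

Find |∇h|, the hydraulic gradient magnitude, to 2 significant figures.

0.028

∂h/∂x = (358.30 − 367.13) / (320 − 0) = -0.02759
∂h/∂y = (366.56 − 367.13) / (-320 − 0) = +0.001781
|∇h| = √(-0.02759² + 0.001781²) = 0.02765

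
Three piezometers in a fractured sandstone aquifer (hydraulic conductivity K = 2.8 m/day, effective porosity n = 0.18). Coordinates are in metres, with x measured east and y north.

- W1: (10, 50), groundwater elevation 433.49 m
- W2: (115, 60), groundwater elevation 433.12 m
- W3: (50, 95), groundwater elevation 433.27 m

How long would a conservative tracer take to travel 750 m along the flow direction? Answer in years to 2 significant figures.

34 years

Differences from W1: to W2 (Δx, Δy, Δh) = (105, 10, -0.37); to W3 = (40, 45, -0.22).
Determinant of the coordinate differences = 105·45 − 40·10 = 4325.
∂h/∂x = [(-0.37)·45 − (-0.22)·10] / 4325 = -0.003341
∂h/∂y = [105·(-0.22) − 40·(-0.37)] / 4325 = -0.001919
|∇h| = √(-0.003341² + -0.001919²) = 0.003853
Seepage velocity v = K·i/n = 2.8 × 0.003853 / 0.18 = 0.05994 m/day.
t = 750 / 0.05994 = 1.251e+04 days = 34.3 years.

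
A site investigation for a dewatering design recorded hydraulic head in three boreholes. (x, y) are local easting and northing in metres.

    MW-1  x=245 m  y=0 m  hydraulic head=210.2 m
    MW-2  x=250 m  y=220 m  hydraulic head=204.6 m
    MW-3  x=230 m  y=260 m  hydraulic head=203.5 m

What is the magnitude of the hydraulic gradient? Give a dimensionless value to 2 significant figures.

0.026

With h = a·x + b·y + c and MW-1 as origin, the differences give:
  5·a + 220·b = -5.6
  (-15)·a + 260·b = -6.7
Eliminate b (×260 and ×220, subtract): 4600·a = 18.00 → a = ∂h/∂x = +0.003913
Back-substitute: b = ∂h/∂y = -0.02554.
|∇h| = √(0.003913² + -0.02554²) = 0.02584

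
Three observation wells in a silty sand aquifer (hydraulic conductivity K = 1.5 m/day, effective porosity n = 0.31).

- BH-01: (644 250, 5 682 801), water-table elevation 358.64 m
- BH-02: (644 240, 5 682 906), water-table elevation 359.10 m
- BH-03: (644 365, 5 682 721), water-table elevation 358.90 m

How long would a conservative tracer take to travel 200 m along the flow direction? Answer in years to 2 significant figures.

15 years

Taking BH-01 as reference: BH-02−BH-01 = (-10, 105, +0.46); BH-03−BH-01 = (115, -80, +0.26).
Determinant of the coordinate differences = (-10)·(-80) − 115·105 = -11275.
∂h/∂x = [(+0.46)·(-80) − (+0.26)·105] / -11275 = +0.005685
∂h/∂y = [(-10)·(+0.26) − 115·(+0.46)] / -11275 = +0.004922
|∇h| = √(0.005685² + 0.004922²) = 0.00752
Seepage velocity v = K·i/n = 1.5 × 0.00752 / 0.31 = 0.03639 m/day.
t = 200 / 0.03639 = 5496 days = 15 years.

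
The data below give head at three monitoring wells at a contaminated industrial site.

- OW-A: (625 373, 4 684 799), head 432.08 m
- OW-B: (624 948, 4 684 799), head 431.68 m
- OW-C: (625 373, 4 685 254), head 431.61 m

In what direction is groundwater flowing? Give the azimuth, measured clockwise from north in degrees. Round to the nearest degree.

318°

∂h/∂x = (431.68 − 432.08) / (624948 − 625373) = +0.0009412
∂h/∂y = (431.61 − 432.08) / (4685254 − 4684799) = -0.001033
Flow direction (−∇h) has components (-0.0009412 E, +0.001033 N).
Azimuth = atan2(E, N) = atan2(-0.0009412, +0.001033) = 317.7° ≈ 318°.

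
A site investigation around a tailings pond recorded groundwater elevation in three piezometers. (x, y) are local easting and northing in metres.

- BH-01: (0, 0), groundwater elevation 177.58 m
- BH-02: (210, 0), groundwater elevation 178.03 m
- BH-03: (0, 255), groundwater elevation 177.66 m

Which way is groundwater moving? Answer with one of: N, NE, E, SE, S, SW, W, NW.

W

∂h/∂x = (178.03 − 177.58) / (210 − 0) = +0.002143
∂h/∂y = (177.66 − 177.58) / (255 − 0) = +0.0003137
Flow = −∇h = (-0.002143 east, -0.0003137 north), which points west.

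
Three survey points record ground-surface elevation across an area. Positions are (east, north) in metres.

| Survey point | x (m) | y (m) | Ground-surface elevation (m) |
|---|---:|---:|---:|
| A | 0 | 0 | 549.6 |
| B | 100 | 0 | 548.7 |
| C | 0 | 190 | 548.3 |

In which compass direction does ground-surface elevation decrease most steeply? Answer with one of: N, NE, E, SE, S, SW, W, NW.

NE

∂z/∂x = (548.7 − 549.6) / (100 − 0) = -0.009000
∂z/∂y = (548.3 − 549.6) / (190 − 0) = -0.006842
Steepest decrease is along −∇f = (+0.009000 E, +0.006842 N) → northeast.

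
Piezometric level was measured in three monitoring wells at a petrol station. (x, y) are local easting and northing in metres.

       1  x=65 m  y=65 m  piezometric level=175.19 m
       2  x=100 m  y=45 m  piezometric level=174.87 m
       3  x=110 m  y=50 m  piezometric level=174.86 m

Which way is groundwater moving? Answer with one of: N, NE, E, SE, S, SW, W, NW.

SE

With h = a·x + b·y + c and 1 as origin, the differences give:
  35·a + (-20)·b = -0.32
  45·a + (-15)·b = -0.33
Eliminate b (×(-15) and ×(-20), subtract): 375·a = -1.800 → a = ∂h/∂x = -0.004800
Back-substitute: b = ∂h/∂y = +0.007600.
Flow = −∇h = (+0.004800 east, -0.007600 north), which points southeast.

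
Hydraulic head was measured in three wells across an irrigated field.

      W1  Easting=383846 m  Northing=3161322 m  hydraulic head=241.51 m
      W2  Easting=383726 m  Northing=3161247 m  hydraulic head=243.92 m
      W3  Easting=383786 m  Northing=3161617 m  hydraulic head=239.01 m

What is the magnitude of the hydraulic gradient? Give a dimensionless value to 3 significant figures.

0.0172

Differences from W1: to W2 (Δx, Δy, Δh) = (-120, -75, +2.41); to W3 = (-60, 295, -2.50).
Solve a·Δx + b·Δy = Δh: det = (-120)·295 − (-60)·(-75) = -39900.
∂h/∂x = [(+2.41)·295 − (-2.50)·(-75)] / -39900 = -0.01312
∂h/∂y = [(-120)·(-2.50) − (-60)·(+2.41)] / -39900 = -0.01114
|∇h| = √(-0.01312² + -0.01114²) = 0.01721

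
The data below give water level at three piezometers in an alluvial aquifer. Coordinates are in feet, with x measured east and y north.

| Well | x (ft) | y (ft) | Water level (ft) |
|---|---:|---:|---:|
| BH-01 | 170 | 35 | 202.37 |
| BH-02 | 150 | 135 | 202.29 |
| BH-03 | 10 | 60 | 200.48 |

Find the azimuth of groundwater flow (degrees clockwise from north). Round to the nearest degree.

With h = a·x + b·y + c and BH-01 as origin, the differences give:
  (-20)·a + 100·b = -0.08
  (-160)·a + 25·b = -1.89
Eliminate b (×25 and ×100, subtract): 15500·a = 187.000 → a = ∂h/∂x = +0.01206
Back-substitute: b = ∂h/∂y = +0.001613.
Flow direction (−∇h) has components (-0.01206 E, -0.001613 N).
Azimuth = atan2(E, N) = atan2(-0.01206, -0.001613) = 262.4° ≈ 262°.

262°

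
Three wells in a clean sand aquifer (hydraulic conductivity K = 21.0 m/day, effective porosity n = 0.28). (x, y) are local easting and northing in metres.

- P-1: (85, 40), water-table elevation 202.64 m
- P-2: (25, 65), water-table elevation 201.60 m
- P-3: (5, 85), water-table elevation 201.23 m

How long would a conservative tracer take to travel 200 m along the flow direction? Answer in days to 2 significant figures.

Differences from P-1: to P-2 (Δx, Δy, Δh) = (-60, 25, -1.04); to P-3 = (-80, 45, -1.41).
Solve a·Δx + b·Δy = Δh: det = (-60)·45 − (-80)·25 = -700.
∂h/∂x = [(-1.04)·45 − (-1.41)·25] / -700 = +0.01650
∂h/∂y = [(-60)·(-1.41) − (-80)·(-1.04)] / -700 = -0.002000
|∇h| = √(0.01650² + -0.002000²) = 0.01662
Seepage velocity v = K·i/n = 21.0 × 0.01662 / 0.28 = 1.246 m/day.
t = 200 / 1.246 = 160.5 days.

160 days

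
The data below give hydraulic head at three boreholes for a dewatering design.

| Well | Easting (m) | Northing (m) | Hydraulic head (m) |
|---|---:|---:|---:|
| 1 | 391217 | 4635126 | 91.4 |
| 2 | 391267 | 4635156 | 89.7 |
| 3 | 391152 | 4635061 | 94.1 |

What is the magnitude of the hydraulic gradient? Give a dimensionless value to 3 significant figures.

Three-point gradient (reference 1): Δ to 2 = (50, 30, -1.7), Δ to 3 = (-65, -65, +2.7).
∂h/∂x = -0.02269, ∂h/∂y = -0.01885 (det = -1300).
|∇h| = √(-0.02269² + -0.01885²) = 0.0295

0.0295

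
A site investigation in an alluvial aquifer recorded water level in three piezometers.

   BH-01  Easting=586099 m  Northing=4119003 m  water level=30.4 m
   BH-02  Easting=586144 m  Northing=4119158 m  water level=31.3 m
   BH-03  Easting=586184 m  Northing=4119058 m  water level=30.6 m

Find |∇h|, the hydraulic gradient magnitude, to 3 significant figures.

0.00654

Differences from BH-01: to BH-02 (Δx, Δy, Δh) = (45, 155, +0.9); to BH-03 = (85, 55, +0.2).
Determinant of the coordinate differences = 45·55 − 85·155 = -10700.
∂h/∂x = [(+0.9)·55 − (+0.2)·155] / -10700 = -0.001729
∂h/∂y = [45·(+0.2) − 85·(+0.9)] / -10700 = +0.006308
|∇h| = √(-0.001729² + 0.006308²) = 0.006541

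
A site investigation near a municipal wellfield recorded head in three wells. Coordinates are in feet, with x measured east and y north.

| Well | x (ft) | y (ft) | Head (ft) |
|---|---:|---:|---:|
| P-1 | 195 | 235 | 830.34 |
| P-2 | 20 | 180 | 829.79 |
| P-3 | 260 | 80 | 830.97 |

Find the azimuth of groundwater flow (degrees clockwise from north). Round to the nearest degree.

Differences from P-1: to P-2 (Δx, Δy, Δh) = (-175, -55, -0.55); to P-3 = (65, -155, +0.63).
Solve a·Δx + b·Δy = Δh: det = (-175)·(-155) − 65·(-55) = 30700.
∂h/∂x = [(-0.55)·(-155) − (+0.63)·(-55)] / 30700 = +0.003906
∂h/∂y = [(-175)·(+0.63) − 65·(-0.55)] / 30700 = -0.002427
Flow direction (−∇h) has components (-0.003906 E, +0.002427 N).
Azimuth = atan2(E, N) = atan2(-0.003906, +0.002427) = 301.9° ≈ 302°.

302°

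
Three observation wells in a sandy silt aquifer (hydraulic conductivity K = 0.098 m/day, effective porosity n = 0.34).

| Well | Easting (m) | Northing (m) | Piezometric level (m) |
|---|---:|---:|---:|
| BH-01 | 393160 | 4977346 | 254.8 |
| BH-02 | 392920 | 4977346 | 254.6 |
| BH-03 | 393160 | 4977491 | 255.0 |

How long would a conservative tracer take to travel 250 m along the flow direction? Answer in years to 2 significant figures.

∂h/∂x = (254.6 − 254.8) / (392920 − 393160) = +0.0008333
∂h/∂y = (255.0 − 254.8) / (4977491 − 4977346) = +0.001379
|∇h| = √(0.0008333² + 0.001379²) = 0.001611
Seepage velocity v = K·i/n = 0.098 × 0.001611 / 0.34 = 0.0004643 m/day.
t = 250 / 0.0004643 = 5.384e+05 days = 1.47e+03 years.

1500 years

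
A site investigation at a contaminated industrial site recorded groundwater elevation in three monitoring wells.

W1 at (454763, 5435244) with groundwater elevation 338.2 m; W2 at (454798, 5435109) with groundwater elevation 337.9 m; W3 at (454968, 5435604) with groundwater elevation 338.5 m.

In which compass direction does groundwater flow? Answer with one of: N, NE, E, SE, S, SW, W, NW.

SE

With h = a·x + b·y + c and W1 as origin, the differences give:
  35·a + (-135)·b = -0.3
  205·a + 360·b = +0.3
Eliminate b (×360 and ×(-135), subtract): 40275·a = -67.50 → a = ∂h/∂x = -0.001676
Back-substitute: b = ∂h/∂y = +0.001788.
Flow = −∇h = (+0.001676 east, -0.001788 north), which points southeast.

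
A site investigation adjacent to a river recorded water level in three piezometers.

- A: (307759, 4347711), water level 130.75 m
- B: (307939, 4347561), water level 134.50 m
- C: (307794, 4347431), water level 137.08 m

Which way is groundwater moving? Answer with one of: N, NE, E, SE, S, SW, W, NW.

N

With h = a·x + b·y + c and A as origin, the differences give:
  180·a + (-150)·b = +3.75
  35·a + (-280)·b = +6.33
Eliminate b (×(-280) and ×(-150), subtract): -45150·a = -100.500 → a = ∂h/∂x = +0.002226
Back-substitute: b = ∂h/∂y = -0.02233.
Flow = −∇h = (-0.002226 east, +0.02233 north), which points north.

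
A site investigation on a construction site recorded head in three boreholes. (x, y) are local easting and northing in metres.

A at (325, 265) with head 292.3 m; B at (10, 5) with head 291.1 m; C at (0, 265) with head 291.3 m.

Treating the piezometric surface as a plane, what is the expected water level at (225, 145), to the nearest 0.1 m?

291.9 m

Taking A as reference: B−A = (-315, -260, -1.2); C−A = (-325, 0, -1.0).
Determinant of the coordinate differences = (-315)·0 − (-325)·(-260) = -84500.
∂h/∂x = [(-1.2)·0 − (-1.0)·(-260)] / -84500 = +0.003077
∂h/∂y = [(-315)·(-1.0) − (-325)·(-1.2)] / -84500 = +0.0008876
h(225, 145) = 292.3 + (+0.003077)·(-100) + (+0.0008876)·(-120) = 292.3 -0.308 -0.107 = 291.886 m.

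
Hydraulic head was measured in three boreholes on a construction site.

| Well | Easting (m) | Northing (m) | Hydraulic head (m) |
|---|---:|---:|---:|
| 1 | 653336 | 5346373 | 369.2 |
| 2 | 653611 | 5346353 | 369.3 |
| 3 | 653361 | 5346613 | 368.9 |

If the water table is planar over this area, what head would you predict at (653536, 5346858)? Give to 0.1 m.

Taking 1 as reference: 2−1 = (275, -20, +0.1); 3−1 = (25, 240, -0.3).
Determinant of the coordinate differences = 275·240 − 25·(-20) = 66500.
∂h/∂x = [(+0.1)·240 − (-0.3)·(-20)] / 66500 = +0.0002707
∂h/∂y = [275·(-0.3) − 25·(+0.1)] / 66500 = -0.001278
h(653536, 5346858) = 369.2 + (+0.0002707)·(200) + (-0.001278)·(485) = 369.2 +0.054 -0.620 = 368.634 m.

368.6 m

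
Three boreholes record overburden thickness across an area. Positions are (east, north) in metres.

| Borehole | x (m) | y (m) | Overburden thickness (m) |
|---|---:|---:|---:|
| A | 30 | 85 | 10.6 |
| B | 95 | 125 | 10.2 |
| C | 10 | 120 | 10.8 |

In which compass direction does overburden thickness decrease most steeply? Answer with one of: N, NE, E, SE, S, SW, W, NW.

E

Three-point gradient (reference A): Δ to B = (65, 40, -0.4), Δ to C = (-20, 35, +0.2).
∂d/∂x = -0.007154, ∂d/∂y = +0.001626 (det = 3075).
Steepest decrease is along −∇f = (+0.007154 E, -0.001626 N) → east.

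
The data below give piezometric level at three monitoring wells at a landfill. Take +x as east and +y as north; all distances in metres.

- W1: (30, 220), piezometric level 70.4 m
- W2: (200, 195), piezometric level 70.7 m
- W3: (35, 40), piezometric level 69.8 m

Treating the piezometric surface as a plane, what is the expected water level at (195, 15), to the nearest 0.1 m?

Differences from W1: to W2 (Δx, Δy, Δh) = (170, -25, +0.3); to W3 = (5, -180, -0.6).
Determinant of the coordinate differences = 170·(-180) − 5·(-25) = -30475.
∂h/∂x = [(+0.3)·(-180) − (-0.6)·(-25)] / -30475 = +0.002264
∂h/∂y = [170·(-0.6) − 5·(+0.3)] / -30475 = +0.003396
h(195, 15) = 70.4 + (+0.002264)·(165) + (+0.003396)·(-205) = 70.4 +0.374 -0.696 = 70.077 m.

70.1 m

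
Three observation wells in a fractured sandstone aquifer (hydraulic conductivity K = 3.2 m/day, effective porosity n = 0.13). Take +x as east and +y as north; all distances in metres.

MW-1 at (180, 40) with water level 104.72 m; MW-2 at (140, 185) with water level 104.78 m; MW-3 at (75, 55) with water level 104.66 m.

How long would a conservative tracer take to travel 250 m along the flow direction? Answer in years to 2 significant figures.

31 years

Taking MW-1 as reference: MW-2−MW-1 = (-40, 145, +0.06); MW-3−MW-1 = (-105, 15, -0.06).
Solve a·Δx + b·Δy = Δh: det = (-40)·15 − (-105)·145 = 14625.
∂h/∂x = [(+0.06)·15 − (-0.06)·145] / 14625 = +0.0006564
∂h/∂y = [(-40)·(-0.06) − (-105)·(+0.06)] / 14625 = +0.0005949
|∇h| = √(0.0006564² + 0.0005949²) = 0.0008859
Seepage velocity v = K·i/n = 3.2 × 0.0008859 / 0.13 = 0.02181 m/day.
t = 250 / 0.02181 = 1.146e+04 days = 31.4 years.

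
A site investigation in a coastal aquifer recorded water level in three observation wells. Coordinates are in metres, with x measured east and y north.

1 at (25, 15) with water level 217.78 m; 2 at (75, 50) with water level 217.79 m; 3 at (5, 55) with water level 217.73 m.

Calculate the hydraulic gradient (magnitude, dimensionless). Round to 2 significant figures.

0.0012

Differences from 1: to 2 (Δx, Δy, Δh) = (50, 35, +0.01); to 3 = (-20, 40, -0.05).
Solve a·Δx + b·Δy = Δh: det = 50·40 − (-20)·35 = 2700.
∂h/∂x = [(+0.01)·40 − (-0.05)·35] / 2700 = +0.0007963
∂h/∂y = [50·(-0.05) − (-20)·(+0.01)] / 2700 = -0.0008519
|∇h| = √(0.0007963² + -0.0008519²) = 0.001166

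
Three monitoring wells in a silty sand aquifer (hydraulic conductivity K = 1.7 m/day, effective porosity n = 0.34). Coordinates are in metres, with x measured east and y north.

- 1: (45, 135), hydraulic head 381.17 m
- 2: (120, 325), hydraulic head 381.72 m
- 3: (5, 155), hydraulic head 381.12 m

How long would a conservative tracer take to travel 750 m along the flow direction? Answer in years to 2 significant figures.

140 years

Differences from 1: to 2 (Δx, Δy, Δh) = (75, 190, +0.55); to 3 = (-40, 20, -0.05).
Solve a·Δx + b·Δy = Δh: det = 75·20 − (-40)·190 = 9100.
∂h/∂x = [(+0.55)·20 − (-0.05)·190] / 9100 = +0.002253
∂h/∂y = [75·(-0.05) − (-40)·(+0.55)] / 9100 = +0.002005
|∇h| = √(0.002253² + 0.002005²) = 0.003016
Seepage velocity v = K·i/n = 1.7 × 0.003016 / 0.34 = 0.01508 m/day.
t = 750 / 0.01508 = 4.973e+04 days = 136 years.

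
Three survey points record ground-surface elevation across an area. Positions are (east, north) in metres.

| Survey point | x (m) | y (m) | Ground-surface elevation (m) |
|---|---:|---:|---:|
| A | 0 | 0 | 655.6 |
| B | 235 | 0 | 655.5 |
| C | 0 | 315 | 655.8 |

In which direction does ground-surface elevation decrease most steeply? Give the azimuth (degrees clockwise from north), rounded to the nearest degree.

∂z/∂x = (655.5 − 655.6) / (235 − 0) = -0.0004255
∂z/∂y = (655.8 − 655.6) / (315 − 0) = +0.0006349
Steepest decrease is along −∇f: components (+0.0004255 E, -0.0006349 N).
Azimuth = atan2(+0.0004255, -0.0006349) = 146.2° ≈ 146°.

146°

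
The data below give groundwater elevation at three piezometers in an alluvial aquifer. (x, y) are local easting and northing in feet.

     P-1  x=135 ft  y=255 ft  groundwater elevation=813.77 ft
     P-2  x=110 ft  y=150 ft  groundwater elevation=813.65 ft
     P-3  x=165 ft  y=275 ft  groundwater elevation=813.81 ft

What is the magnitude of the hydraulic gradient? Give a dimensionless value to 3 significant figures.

Differences from P-1: to P-2 (Δx, Δy, Δh) = (-25, -105, -0.12); to P-3 = (30, 20, +0.04).
Solve a·Δx + b·Δy = Δh: det = (-25)·20 − 30·(-105) = 2650.
∂h/∂x = [(-0.12)·20 − (+0.04)·(-105)] / 2650 = +0.0006792
∂h/∂y = [(-25)·(+0.04) − 30·(-0.12)] / 2650 = +0.0009811
|∇h| = √(0.0006792² + 0.0009811²) = 0.001193

0.00119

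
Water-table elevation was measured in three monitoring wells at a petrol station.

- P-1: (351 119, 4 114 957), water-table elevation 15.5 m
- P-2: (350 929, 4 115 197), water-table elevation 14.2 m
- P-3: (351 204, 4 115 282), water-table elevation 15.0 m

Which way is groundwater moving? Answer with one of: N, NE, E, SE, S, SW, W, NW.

Taking P-1 as reference: P-2−P-1 = (-190, 240, -1.3); P-3−P-1 = (85, 325, -0.5).
Determinant of the coordinate differences = (-190)·325 − 85·240 = -82150.
∂h/∂x = [(-1.3)·325 − (-0.5)·240] / -82150 = +0.003682
∂h/∂y = [(-190)·(-0.5) − 85·(-1.3)] / -82150 = -0.002502
Flow = −∇h = (-0.003682 east, +0.002502 north), which points northwest.

NW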